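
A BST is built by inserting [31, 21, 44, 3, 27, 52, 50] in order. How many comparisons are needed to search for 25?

Search path for 25: 31 -> 21 -> 27
Found: False
Comparisons: 3


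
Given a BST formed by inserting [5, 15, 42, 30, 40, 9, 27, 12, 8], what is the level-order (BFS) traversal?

Tree insertion order: [5, 15, 42, 30, 40, 9, 27, 12, 8]
Tree (level-order array): [5, None, 15, 9, 42, 8, 12, 30, None, None, None, None, None, 27, 40]
BFS from the root, enqueuing left then right child of each popped node:
  queue [5] -> pop 5, enqueue [15], visited so far: [5]
  queue [15] -> pop 15, enqueue [9, 42], visited so far: [5, 15]
  queue [9, 42] -> pop 9, enqueue [8, 12], visited so far: [5, 15, 9]
  queue [42, 8, 12] -> pop 42, enqueue [30], visited so far: [5, 15, 9, 42]
  queue [8, 12, 30] -> pop 8, enqueue [none], visited so far: [5, 15, 9, 42, 8]
  queue [12, 30] -> pop 12, enqueue [none], visited so far: [5, 15, 9, 42, 8, 12]
  queue [30] -> pop 30, enqueue [27, 40], visited so far: [5, 15, 9, 42, 8, 12, 30]
  queue [27, 40] -> pop 27, enqueue [none], visited so far: [5, 15, 9, 42, 8, 12, 30, 27]
  queue [40] -> pop 40, enqueue [none], visited so far: [5, 15, 9, 42, 8, 12, 30, 27, 40]
Result: [5, 15, 9, 42, 8, 12, 30, 27, 40]


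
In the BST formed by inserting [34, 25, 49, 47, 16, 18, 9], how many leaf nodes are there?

Tree built from: [34, 25, 49, 47, 16, 18, 9]
Tree (level-order array): [34, 25, 49, 16, None, 47, None, 9, 18]
Rule: A leaf has 0 children.
Per-node child counts:
  node 34: 2 child(ren)
  node 25: 1 child(ren)
  node 16: 2 child(ren)
  node 9: 0 child(ren)
  node 18: 0 child(ren)
  node 49: 1 child(ren)
  node 47: 0 child(ren)
Matching nodes: [9, 18, 47]
Count of leaf nodes: 3


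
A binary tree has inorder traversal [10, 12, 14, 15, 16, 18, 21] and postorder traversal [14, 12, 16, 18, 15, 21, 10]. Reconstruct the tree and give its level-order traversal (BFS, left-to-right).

Inorder:   [10, 12, 14, 15, 16, 18, 21]
Postorder: [14, 12, 16, 18, 15, 21, 10]
Algorithm: postorder visits root last, so walk postorder right-to-left;
each value is the root of the current inorder slice — split it at that
value, recurse on the right subtree first, then the left.
Recursive splits:
  root=10; inorder splits into left=[], right=[12, 14, 15, 16, 18, 21]
  root=21; inorder splits into left=[12, 14, 15, 16, 18], right=[]
  root=15; inorder splits into left=[12, 14], right=[16, 18]
  root=18; inorder splits into left=[16], right=[]
  root=16; inorder splits into left=[], right=[]
  root=12; inorder splits into left=[], right=[14]
  root=14; inorder splits into left=[], right=[]
Reconstructed level-order: [10, 21, 15, 12, 18, 14, 16]


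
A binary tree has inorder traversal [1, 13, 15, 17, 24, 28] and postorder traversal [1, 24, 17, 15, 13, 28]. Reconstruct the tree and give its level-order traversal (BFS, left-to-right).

Inorder:   [1, 13, 15, 17, 24, 28]
Postorder: [1, 24, 17, 15, 13, 28]
Algorithm: postorder visits root last, so walk postorder right-to-left;
each value is the root of the current inorder slice — split it at that
value, recurse on the right subtree first, then the left.
Recursive splits:
  root=28; inorder splits into left=[1, 13, 15, 17, 24], right=[]
  root=13; inorder splits into left=[1], right=[15, 17, 24]
  root=15; inorder splits into left=[], right=[17, 24]
  root=17; inorder splits into left=[], right=[24]
  root=24; inorder splits into left=[], right=[]
  root=1; inorder splits into left=[], right=[]
Reconstructed level-order: [28, 13, 1, 15, 17, 24]


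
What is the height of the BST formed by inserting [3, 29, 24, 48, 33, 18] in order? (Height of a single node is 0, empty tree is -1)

Insertion order: [3, 29, 24, 48, 33, 18]
Tree (level-order array): [3, None, 29, 24, 48, 18, None, 33]
Compute height bottom-up (empty subtree = -1):
  height(18) = 1 + max(-1, -1) = 0
  height(24) = 1 + max(0, -1) = 1
  height(33) = 1 + max(-1, -1) = 0
  height(48) = 1 + max(0, -1) = 1
  height(29) = 1 + max(1, 1) = 2
  height(3) = 1 + max(-1, 2) = 3
Height = 3


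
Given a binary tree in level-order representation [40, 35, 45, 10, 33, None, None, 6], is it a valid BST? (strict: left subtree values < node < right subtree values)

Level-order array: [40, 35, 45, 10, 33, None, None, 6]
Validate using subtree bounds (lo, hi): at each node, require lo < value < hi,
then recurse left with hi=value and right with lo=value.
Preorder trace (stopping at first violation):
  at node 40 with bounds (-inf, +inf): OK
  at node 35 with bounds (-inf, 40): OK
  at node 10 with bounds (-inf, 35): OK
  at node 6 with bounds (-inf, 10): OK
  at node 33 with bounds (35, 40): VIOLATION
Node 33 violates its bound: not (35 < 33 < 40).
Result: Not a valid BST


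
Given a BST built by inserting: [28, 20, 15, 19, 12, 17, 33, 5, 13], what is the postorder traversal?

Tree insertion order: [28, 20, 15, 19, 12, 17, 33, 5, 13]
Tree (level-order array): [28, 20, 33, 15, None, None, None, 12, 19, 5, 13, 17]
Postorder traversal: [5, 13, 12, 17, 19, 15, 20, 33, 28]


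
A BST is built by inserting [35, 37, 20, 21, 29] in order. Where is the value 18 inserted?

Starting tree (level order): [35, 20, 37, None, 21, None, None, None, 29]
Insertion path: 35 -> 20
Result: insert 18 as left child of 20
Final tree (level order): [35, 20, 37, 18, 21, None, None, None, None, None, 29]


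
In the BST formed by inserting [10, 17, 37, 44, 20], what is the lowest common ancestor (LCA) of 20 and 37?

Tree insertion order: [10, 17, 37, 44, 20]
Tree (level-order array): [10, None, 17, None, 37, 20, 44]
In a BST, the LCA of p=20, q=37 is the first node v on the
root-to-leaf path with p <= v <= q (go left if both < v, right if both > v).
Walk from root:
  at 10: both 20 and 37 > 10, go right
  at 17: both 20 and 37 > 17, go right
  at 37: 20 <= 37 <= 37, this is the LCA
LCA = 37


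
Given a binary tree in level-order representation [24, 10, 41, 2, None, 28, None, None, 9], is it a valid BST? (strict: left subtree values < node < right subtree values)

Level-order array: [24, 10, 41, 2, None, 28, None, None, 9]
Validate using subtree bounds (lo, hi): at each node, require lo < value < hi,
then recurse left with hi=value and right with lo=value.
Preorder trace (stopping at first violation):
  at node 24 with bounds (-inf, +inf): OK
  at node 10 with bounds (-inf, 24): OK
  at node 2 with bounds (-inf, 10): OK
  at node 9 with bounds (2, 10): OK
  at node 41 with bounds (24, +inf): OK
  at node 28 with bounds (24, 41): OK
No violation found at any node.
Result: Valid BST


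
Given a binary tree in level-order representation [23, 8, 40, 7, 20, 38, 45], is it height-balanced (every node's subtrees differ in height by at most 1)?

Tree (level-order array): [23, 8, 40, 7, 20, 38, 45]
Definition: a tree is height-balanced if, at every node, |h(left) - h(right)| <= 1 (empty subtree has height -1).
Bottom-up per-node check:
  node 7: h_left=-1, h_right=-1, diff=0 [OK], height=0
  node 20: h_left=-1, h_right=-1, diff=0 [OK], height=0
  node 8: h_left=0, h_right=0, diff=0 [OK], height=1
  node 38: h_left=-1, h_right=-1, diff=0 [OK], height=0
  node 45: h_left=-1, h_right=-1, diff=0 [OK], height=0
  node 40: h_left=0, h_right=0, diff=0 [OK], height=1
  node 23: h_left=1, h_right=1, diff=0 [OK], height=2
All nodes satisfy the balance condition.
Result: Balanced


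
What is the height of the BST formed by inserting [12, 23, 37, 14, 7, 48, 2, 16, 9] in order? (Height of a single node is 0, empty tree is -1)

Insertion order: [12, 23, 37, 14, 7, 48, 2, 16, 9]
Tree (level-order array): [12, 7, 23, 2, 9, 14, 37, None, None, None, None, None, 16, None, 48]
Compute height bottom-up (empty subtree = -1):
  height(2) = 1 + max(-1, -1) = 0
  height(9) = 1 + max(-1, -1) = 0
  height(7) = 1 + max(0, 0) = 1
  height(16) = 1 + max(-1, -1) = 0
  height(14) = 1 + max(-1, 0) = 1
  height(48) = 1 + max(-1, -1) = 0
  height(37) = 1 + max(-1, 0) = 1
  height(23) = 1 + max(1, 1) = 2
  height(12) = 1 + max(1, 2) = 3
Height = 3


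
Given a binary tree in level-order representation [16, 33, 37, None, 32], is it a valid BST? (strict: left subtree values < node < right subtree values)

Level-order array: [16, 33, 37, None, 32]
Validate using subtree bounds (lo, hi): at each node, require lo < value < hi,
then recurse left with hi=value and right with lo=value.
Preorder trace (stopping at first violation):
  at node 16 with bounds (-inf, +inf): OK
  at node 33 with bounds (-inf, 16): VIOLATION
Node 33 violates its bound: not (-inf < 33 < 16).
Result: Not a valid BST


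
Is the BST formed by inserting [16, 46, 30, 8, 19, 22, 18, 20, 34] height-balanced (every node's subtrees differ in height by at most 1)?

Tree (level-order array): [16, 8, 46, None, None, 30, None, 19, 34, 18, 22, None, None, None, None, 20]
Definition: a tree is height-balanced if, at every node, |h(left) - h(right)| <= 1 (empty subtree has height -1).
Bottom-up per-node check:
  node 8: h_left=-1, h_right=-1, diff=0 [OK], height=0
  node 18: h_left=-1, h_right=-1, diff=0 [OK], height=0
  node 20: h_left=-1, h_right=-1, diff=0 [OK], height=0
  node 22: h_left=0, h_right=-1, diff=1 [OK], height=1
  node 19: h_left=0, h_right=1, diff=1 [OK], height=2
  node 34: h_left=-1, h_right=-1, diff=0 [OK], height=0
  node 30: h_left=2, h_right=0, diff=2 [FAIL (|2-0|=2 > 1)], height=3
  node 46: h_left=3, h_right=-1, diff=4 [FAIL (|3--1|=4 > 1)], height=4
  node 16: h_left=0, h_right=4, diff=4 [FAIL (|0-4|=4 > 1)], height=5
Node 30 violates the condition: |2 - 0| = 2 > 1.
Result: Not balanced


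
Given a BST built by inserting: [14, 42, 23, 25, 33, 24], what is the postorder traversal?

Tree insertion order: [14, 42, 23, 25, 33, 24]
Tree (level-order array): [14, None, 42, 23, None, None, 25, 24, 33]
Postorder traversal: [24, 33, 25, 23, 42, 14]


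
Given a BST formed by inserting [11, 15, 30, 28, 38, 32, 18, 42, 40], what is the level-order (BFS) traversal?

Tree insertion order: [11, 15, 30, 28, 38, 32, 18, 42, 40]
Tree (level-order array): [11, None, 15, None, 30, 28, 38, 18, None, 32, 42, None, None, None, None, 40]
BFS from the root, enqueuing left then right child of each popped node:
  queue [11] -> pop 11, enqueue [15], visited so far: [11]
  queue [15] -> pop 15, enqueue [30], visited so far: [11, 15]
  queue [30] -> pop 30, enqueue [28, 38], visited so far: [11, 15, 30]
  queue [28, 38] -> pop 28, enqueue [18], visited so far: [11, 15, 30, 28]
  queue [38, 18] -> pop 38, enqueue [32, 42], visited so far: [11, 15, 30, 28, 38]
  queue [18, 32, 42] -> pop 18, enqueue [none], visited so far: [11, 15, 30, 28, 38, 18]
  queue [32, 42] -> pop 32, enqueue [none], visited so far: [11, 15, 30, 28, 38, 18, 32]
  queue [42] -> pop 42, enqueue [40], visited so far: [11, 15, 30, 28, 38, 18, 32, 42]
  queue [40] -> pop 40, enqueue [none], visited so far: [11, 15, 30, 28, 38, 18, 32, 42, 40]
Result: [11, 15, 30, 28, 38, 18, 32, 42, 40]


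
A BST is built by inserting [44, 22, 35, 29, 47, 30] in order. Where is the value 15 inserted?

Starting tree (level order): [44, 22, 47, None, 35, None, None, 29, None, None, 30]
Insertion path: 44 -> 22
Result: insert 15 as left child of 22
Final tree (level order): [44, 22, 47, 15, 35, None, None, None, None, 29, None, None, 30]


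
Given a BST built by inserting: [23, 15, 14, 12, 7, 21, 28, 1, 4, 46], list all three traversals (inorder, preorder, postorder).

Tree insertion order: [23, 15, 14, 12, 7, 21, 28, 1, 4, 46]
Tree (level-order array): [23, 15, 28, 14, 21, None, 46, 12, None, None, None, None, None, 7, None, 1, None, None, 4]
Inorder (L, root, R): [1, 4, 7, 12, 14, 15, 21, 23, 28, 46]
Preorder (root, L, R): [23, 15, 14, 12, 7, 1, 4, 21, 28, 46]
Postorder (L, R, root): [4, 1, 7, 12, 14, 21, 15, 46, 28, 23]


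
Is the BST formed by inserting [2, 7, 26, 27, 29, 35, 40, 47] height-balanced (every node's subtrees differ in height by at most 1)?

Tree (level-order array): [2, None, 7, None, 26, None, 27, None, 29, None, 35, None, 40, None, 47]
Definition: a tree is height-balanced if, at every node, |h(left) - h(right)| <= 1 (empty subtree has height -1).
Bottom-up per-node check:
  node 47: h_left=-1, h_right=-1, diff=0 [OK], height=0
  node 40: h_left=-1, h_right=0, diff=1 [OK], height=1
  node 35: h_left=-1, h_right=1, diff=2 [FAIL (|-1-1|=2 > 1)], height=2
  node 29: h_left=-1, h_right=2, diff=3 [FAIL (|-1-2|=3 > 1)], height=3
  node 27: h_left=-1, h_right=3, diff=4 [FAIL (|-1-3|=4 > 1)], height=4
  node 26: h_left=-1, h_right=4, diff=5 [FAIL (|-1-4|=5 > 1)], height=5
  node 7: h_left=-1, h_right=5, diff=6 [FAIL (|-1-5|=6 > 1)], height=6
  node 2: h_left=-1, h_right=6, diff=7 [FAIL (|-1-6|=7 > 1)], height=7
Node 35 violates the condition: |-1 - 1| = 2 > 1.
Result: Not balanced


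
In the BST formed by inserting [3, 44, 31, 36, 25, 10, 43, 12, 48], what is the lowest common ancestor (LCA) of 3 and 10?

Tree insertion order: [3, 44, 31, 36, 25, 10, 43, 12, 48]
Tree (level-order array): [3, None, 44, 31, 48, 25, 36, None, None, 10, None, None, 43, None, 12]
In a BST, the LCA of p=3, q=10 is the first node v on the
root-to-leaf path with p <= v <= q (go left if both < v, right if both > v).
Walk from root:
  at 3: 3 <= 3 <= 10, this is the LCA
LCA = 3


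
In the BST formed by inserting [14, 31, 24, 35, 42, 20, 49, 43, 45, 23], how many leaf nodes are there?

Tree built from: [14, 31, 24, 35, 42, 20, 49, 43, 45, 23]
Tree (level-order array): [14, None, 31, 24, 35, 20, None, None, 42, None, 23, None, 49, None, None, 43, None, None, 45]
Rule: A leaf has 0 children.
Per-node child counts:
  node 14: 1 child(ren)
  node 31: 2 child(ren)
  node 24: 1 child(ren)
  node 20: 1 child(ren)
  node 23: 0 child(ren)
  node 35: 1 child(ren)
  node 42: 1 child(ren)
  node 49: 1 child(ren)
  node 43: 1 child(ren)
  node 45: 0 child(ren)
Matching nodes: [23, 45]
Count of leaf nodes: 2


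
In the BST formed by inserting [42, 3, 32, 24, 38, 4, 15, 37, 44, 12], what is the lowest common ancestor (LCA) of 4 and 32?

Tree insertion order: [42, 3, 32, 24, 38, 4, 15, 37, 44, 12]
Tree (level-order array): [42, 3, 44, None, 32, None, None, 24, 38, 4, None, 37, None, None, 15, None, None, 12]
In a BST, the LCA of p=4, q=32 is the first node v on the
root-to-leaf path with p <= v <= q (go left if both < v, right if both > v).
Walk from root:
  at 42: both 4 and 32 < 42, go left
  at 3: both 4 and 32 > 3, go right
  at 32: 4 <= 32 <= 32, this is the LCA
LCA = 32


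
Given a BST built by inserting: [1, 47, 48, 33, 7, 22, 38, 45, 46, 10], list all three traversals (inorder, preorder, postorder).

Tree insertion order: [1, 47, 48, 33, 7, 22, 38, 45, 46, 10]
Tree (level-order array): [1, None, 47, 33, 48, 7, 38, None, None, None, 22, None, 45, 10, None, None, 46]
Inorder (L, root, R): [1, 7, 10, 22, 33, 38, 45, 46, 47, 48]
Preorder (root, L, R): [1, 47, 33, 7, 22, 10, 38, 45, 46, 48]
Postorder (L, R, root): [10, 22, 7, 46, 45, 38, 33, 48, 47, 1]


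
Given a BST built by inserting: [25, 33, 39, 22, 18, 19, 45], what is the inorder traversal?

Tree insertion order: [25, 33, 39, 22, 18, 19, 45]
Tree (level-order array): [25, 22, 33, 18, None, None, 39, None, 19, None, 45]
Inorder traversal: [18, 19, 22, 25, 33, 39, 45]


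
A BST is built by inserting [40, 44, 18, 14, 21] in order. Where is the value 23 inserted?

Starting tree (level order): [40, 18, 44, 14, 21]
Insertion path: 40 -> 18 -> 21
Result: insert 23 as right child of 21
Final tree (level order): [40, 18, 44, 14, 21, None, None, None, None, None, 23]


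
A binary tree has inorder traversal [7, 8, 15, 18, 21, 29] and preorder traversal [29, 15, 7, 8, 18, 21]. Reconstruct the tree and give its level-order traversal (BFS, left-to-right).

Inorder:  [7, 8, 15, 18, 21, 29]
Preorder: [29, 15, 7, 8, 18, 21]
Algorithm: preorder visits root first, so consume preorder in order;
for each root, split the current inorder slice at that value into
left-subtree inorder and right-subtree inorder, then recurse.
Recursive splits:
  root=29; inorder splits into left=[7, 8, 15, 18, 21], right=[]
  root=15; inorder splits into left=[7, 8], right=[18, 21]
  root=7; inorder splits into left=[], right=[8]
  root=8; inorder splits into left=[], right=[]
  root=18; inorder splits into left=[], right=[21]
  root=21; inorder splits into left=[], right=[]
Reconstructed level-order: [29, 15, 7, 18, 8, 21]


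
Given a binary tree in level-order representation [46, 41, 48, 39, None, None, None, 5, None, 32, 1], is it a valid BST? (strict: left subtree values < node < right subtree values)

Level-order array: [46, 41, 48, 39, None, None, None, 5, None, 32, 1]
Validate using subtree bounds (lo, hi): at each node, require lo < value < hi,
then recurse left with hi=value and right with lo=value.
Preorder trace (stopping at first violation):
  at node 46 with bounds (-inf, +inf): OK
  at node 41 with bounds (-inf, 46): OK
  at node 39 with bounds (-inf, 41): OK
  at node 5 with bounds (-inf, 39): OK
  at node 32 with bounds (-inf, 5): VIOLATION
Node 32 violates its bound: not (-inf < 32 < 5).
Result: Not a valid BST


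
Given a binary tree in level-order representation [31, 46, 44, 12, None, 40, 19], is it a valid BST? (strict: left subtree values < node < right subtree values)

Level-order array: [31, 46, 44, 12, None, 40, 19]
Validate using subtree bounds (lo, hi): at each node, require lo < value < hi,
then recurse left with hi=value and right with lo=value.
Preorder trace (stopping at first violation):
  at node 31 with bounds (-inf, +inf): OK
  at node 46 with bounds (-inf, 31): VIOLATION
Node 46 violates its bound: not (-inf < 46 < 31).
Result: Not a valid BST


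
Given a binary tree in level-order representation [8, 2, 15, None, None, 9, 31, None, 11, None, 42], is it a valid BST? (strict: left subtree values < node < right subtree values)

Level-order array: [8, 2, 15, None, None, 9, 31, None, 11, None, 42]
Validate using subtree bounds (lo, hi): at each node, require lo < value < hi,
then recurse left with hi=value and right with lo=value.
Preorder trace (stopping at first violation):
  at node 8 with bounds (-inf, +inf): OK
  at node 2 with bounds (-inf, 8): OK
  at node 15 with bounds (8, +inf): OK
  at node 9 with bounds (8, 15): OK
  at node 11 with bounds (9, 15): OK
  at node 31 with bounds (15, +inf): OK
  at node 42 with bounds (31, +inf): OK
No violation found at any node.
Result: Valid BST


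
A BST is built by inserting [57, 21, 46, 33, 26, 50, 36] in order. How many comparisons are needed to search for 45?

Search path for 45: 57 -> 21 -> 46 -> 33 -> 36
Found: False
Comparisons: 5


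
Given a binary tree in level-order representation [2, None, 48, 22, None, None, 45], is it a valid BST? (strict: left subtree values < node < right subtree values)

Level-order array: [2, None, 48, 22, None, None, 45]
Validate using subtree bounds (lo, hi): at each node, require lo < value < hi,
then recurse left with hi=value and right with lo=value.
Preorder trace (stopping at first violation):
  at node 2 with bounds (-inf, +inf): OK
  at node 48 with bounds (2, +inf): OK
  at node 22 with bounds (2, 48): OK
  at node 45 with bounds (22, 48): OK
No violation found at any node.
Result: Valid BST


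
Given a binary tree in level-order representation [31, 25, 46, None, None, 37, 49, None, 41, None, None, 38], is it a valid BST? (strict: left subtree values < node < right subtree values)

Level-order array: [31, 25, 46, None, None, 37, 49, None, 41, None, None, 38]
Validate using subtree bounds (lo, hi): at each node, require lo < value < hi,
then recurse left with hi=value and right with lo=value.
Preorder trace (stopping at first violation):
  at node 31 with bounds (-inf, +inf): OK
  at node 25 with bounds (-inf, 31): OK
  at node 46 with bounds (31, +inf): OK
  at node 37 with bounds (31, 46): OK
  at node 41 with bounds (37, 46): OK
  at node 38 with bounds (37, 41): OK
  at node 49 with bounds (46, +inf): OK
No violation found at any node.
Result: Valid BST


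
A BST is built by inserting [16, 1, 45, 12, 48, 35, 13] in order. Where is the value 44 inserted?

Starting tree (level order): [16, 1, 45, None, 12, 35, 48, None, 13]
Insertion path: 16 -> 45 -> 35
Result: insert 44 as right child of 35
Final tree (level order): [16, 1, 45, None, 12, 35, 48, None, 13, None, 44]


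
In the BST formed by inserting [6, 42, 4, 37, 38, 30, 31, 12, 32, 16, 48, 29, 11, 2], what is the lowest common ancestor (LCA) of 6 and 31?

Tree insertion order: [6, 42, 4, 37, 38, 30, 31, 12, 32, 16, 48, 29, 11, 2]
Tree (level-order array): [6, 4, 42, 2, None, 37, 48, None, None, 30, 38, None, None, 12, 31, None, None, 11, 16, None, 32, None, None, None, 29]
In a BST, the LCA of p=6, q=31 is the first node v on the
root-to-leaf path with p <= v <= q (go left if both < v, right if both > v).
Walk from root:
  at 6: 6 <= 6 <= 31, this is the LCA
LCA = 6


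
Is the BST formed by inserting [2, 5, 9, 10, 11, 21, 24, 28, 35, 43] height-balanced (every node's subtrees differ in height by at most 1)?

Tree (level-order array): [2, None, 5, None, 9, None, 10, None, 11, None, 21, None, 24, None, 28, None, 35, None, 43]
Definition: a tree is height-balanced if, at every node, |h(left) - h(right)| <= 1 (empty subtree has height -1).
Bottom-up per-node check:
  node 43: h_left=-1, h_right=-1, diff=0 [OK], height=0
  node 35: h_left=-1, h_right=0, diff=1 [OK], height=1
  node 28: h_left=-1, h_right=1, diff=2 [FAIL (|-1-1|=2 > 1)], height=2
  node 24: h_left=-1, h_right=2, diff=3 [FAIL (|-1-2|=3 > 1)], height=3
  node 21: h_left=-1, h_right=3, diff=4 [FAIL (|-1-3|=4 > 1)], height=4
  node 11: h_left=-1, h_right=4, diff=5 [FAIL (|-1-4|=5 > 1)], height=5
  node 10: h_left=-1, h_right=5, diff=6 [FAIL (|-1-5|=6 > 1)], height=6
  node 9: h_left=-1, h_right=6, diff=7 [FAIL (|-1-6|=7 > 1)], height=7
  node 5: h_left=-1, h_right=7, diff=8 [FAIL (|-1-7|=8 > 1)], height=8
  node 2: h_left=-1, h_right=8, diff=9 [FAIL (|-1-8|=9 > 1)], height=9
Node 28 violates the condition: |-1 - 1| = 2 > 1.
Result: Not balanced


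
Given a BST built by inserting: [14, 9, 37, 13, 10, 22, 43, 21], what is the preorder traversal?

Tree insertion order: [14, 9, 37, 13, 10, 22, 43, 21]
Tree (level-order array): [14, 9, 37, None, 13, 22, 43, 10, None, 21]
Preorder traversal: [14, 9, 13, 10, 37, 22, 21, 43]


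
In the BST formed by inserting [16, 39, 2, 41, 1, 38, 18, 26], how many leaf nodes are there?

Tree built from: [16, 39, 2, 41, 1, 38, 18, 26]
Tree (level-order array): [16, 2, 39, 1, None, 38, 41, None, None, 18, None, None, None, None, 26]
Rule: A leaf has 0 children.
Per-node child counts:
  node 16: 2 child(ren)
  node 2: 1 child(ren)
  node 1: 0 child(ren)
  node 39: 2 child(ren)
  node 38: 1 child(ren)
  node 18: 1 child(ren)
  node 26: 0 child(ren)
  node 41: 0 child(ren)
Matching nodes: [1, 26, 41]
Count of leaf nodes: 3


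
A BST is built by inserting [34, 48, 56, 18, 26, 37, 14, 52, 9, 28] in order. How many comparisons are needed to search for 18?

Search path for 18: 34 -> 18
Found: True
Comparisons: 2


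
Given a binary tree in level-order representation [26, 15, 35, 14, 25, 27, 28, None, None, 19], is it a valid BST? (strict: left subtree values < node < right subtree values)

Level-order array: [26, 15, 35, 14, 25, 27, 28, None, None, 19]
Validate using subtree bounds (lo, hi): at each node, require lo < value < hi,
then recurse left with hi=value and right with lo=value.
Preorder trace (stopping at first violation):
  at node 26 with bounds (-inf, +inf): OK
  at node 15 with bounds (-inf, 26): OK
  at node 14 with bounds (-inf, 15): OK
  at node 25 with bounds (15, 26): OK
  at node 19 with bounds (15, 25): OK
  at node 35 with bounds (26, +inf): OK
  at node 27 with bounds (26, 35): OK
  at node 28 with bounds (35, +inf): VIOLATION
Node 28 violates its bound: not (35 < 28 < +inf).
Result: Not a valid BST


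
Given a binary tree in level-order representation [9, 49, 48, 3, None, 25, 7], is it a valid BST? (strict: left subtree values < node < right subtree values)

Level-order array: [9, 49, 48, 3, None, 25, 7]
Validate using subtree bounds (lo, hi): at each node, require lo < value < hi,
then recurse left with hi=value and right with lo=value.
Preorder trace (stopping at first violation):
  at node 9 with bounds (-inf, +inf): OK
  at node 49 with bounds (-inf, 9): VIOLATION
Node 49 violates its bound: not (-inf < 49 < 9).
Result: Not a valid BST


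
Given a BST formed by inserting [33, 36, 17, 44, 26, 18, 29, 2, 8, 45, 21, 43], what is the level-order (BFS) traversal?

Tree insertion order: [33, 36, 17, 44, 26, 18, 29, 2, 8, 45, 21, 43]
Tree (level-order array): [33, 17, 36, 2, 26, None, 44, None, 8, 18, 29, 43, 45, None, None, None, 21]
BFS from the root, enqueuing left then right child of each popped node:
  queue [33] -> pop 33, enqueue [17, 36], visited so far: [33]
  queue [17, 36] -> pop 17, enqueue [2, 26], visited so far: [33, 17]
  queue [36, 2, 26] -> pop 36, enqueue [44], visited so far: [33, 17, 36]
  queue [2, 26, 44] -> pop 2, enqueue [8], visited so far: [33, 17, 36, 2]
  queue [26, 44, 8] -> pop 26, enqueue [18, 29], visited so far: [33, 17, 36, 2, 26]
  queue [44, 8, 18, 29] -> pop 44, enqueue [43, 45], visited so far: [33, 17, 36, 2, 26, 44]
  queue [8, 18, 29, 43, 45] -> pop 8, enqueue [none], visited so far: [33, 17, 36, 2, 26, 44, 8]
  queue [18, 29, 43, 45] -> pop 18, enqueue [21], visited so far: [33, 17, 36, 2, 26, 44, 8, 18]
  queue [29, 43, 45, 21] -> pop 29, enqueue [none], visited so far: [33, 17, 36, 2, 26, 44, 8, 18, 29]
  queue [43, 45, 21] -> pop 43, enqueue [none], visited so far: [33, 17, 36, 2, 26, 44, 8, 18, 29, 43]
  queue [45, 21] -> pop 45, enqueue [none], visited so far: [33, 17, 36, 2, 26, 44, 8, 18, 29, 43, 45]
  queue [21] -> pop 21, enqueue [none], visited so far: [33, 17, 36, 2, 26, 44, 8, 18, 29, 43, 45, 21]
Result: [33, 17, 36, 2, 26, 44, 8, 18, 29, 43, 45, 21]


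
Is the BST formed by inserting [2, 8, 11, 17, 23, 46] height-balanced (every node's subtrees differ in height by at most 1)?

Tree (level-order array): [2, None, 8, None, 11, None, 17, None, 23, None, 46]
Definition: a tree is height-balanced if, at every node, |h(left) - h(right)| <= 1 (empty subtree has height -1).
Bottom-up per-node check:
  node 46: h_left=-1, h_right=-1, diff=0 [OK], height=0
  node 23: h_left=-1, h_right=0, diff=1 [OK], height=1
  node 17: h_left=-1, h_right=1, diff=2 [FAIL (|-1-1|=2 > 1)], height=2
  node 11: h_left=-1, h_right=2, diff=3 [FAIL (|-1-2|=3 > 1)], height=3
  node 8: h_left=-1, h_right=3, diff=4 [FAIL (|-1-3|=4 > 1)], height=4
  node 2: h_left=-1, h_right=4, diff=5 [FAIL (|-1-4|=5 > 1)], height=5
Node 17 violates the condition: |-1 - 1| = 2 > 1.
Result: Not balanced


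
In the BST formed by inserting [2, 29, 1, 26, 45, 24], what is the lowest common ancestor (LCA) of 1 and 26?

Tree insertion order: [2, 29, 1, 26, 45, 24]
Tree (level-order array): [2, 1, 29, None, None, 26, 45, 24]
In a BST, the LCA of p=1, q=26 is the first node v on the
root-to-leaf path with p <= v <= q (go left if both < v, right if both > v).
Walk from root:
  at 2: 1 <= 2 <= 26, this is the LCA
LCA = 2


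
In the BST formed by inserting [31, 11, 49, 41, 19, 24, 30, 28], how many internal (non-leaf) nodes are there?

Tree built from: [31, 11, 49, 41, 19, 24, 30, 28]
Tree (level-order array): [31, 11, 49, None, 19, 41, None, None, 24, None, None, None, 30, 28]
Rule: An internal node has at least one child.
Per-node child counts:
  node 31: 2 child(ren)
  node 11: 1 child(ren)
  node 19: 1 child(ren)
  node 24: 1 child(ren)
  node 30: 1 child(ren)
  node 28: 0 child(ren)
  node 49: 1 child(ren)
  node 41: 0 child(ren)
Matching nodes: [31, 11, 19, 24, 30, 49]
Count of internal (non-leaf) nodes: 6


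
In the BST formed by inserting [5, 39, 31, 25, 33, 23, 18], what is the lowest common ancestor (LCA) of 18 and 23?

Tree insertion order: [5, 39, 31, 25, 33, 23, 18]
Tree (level-order array): [5, None, 39, 31, None, 25, 33, 23, None, None, None, 18]
In a BST, the LCA of p=18, q=23 is the first node v on the
root-to-leaf path with p <= v <= q (go left if both < v, right if both > v).
Walk from root:
  at 5: both 18 and 23 > 5, go right
  at 39: both 18 and 23 < 39, go left
  at 31: both 18 and 23 < 31, go left
  at 25: both 18 and 23 < 25, go left
  at 23: 18 <= 23 <= 23, this is the LCA
LCA = 23


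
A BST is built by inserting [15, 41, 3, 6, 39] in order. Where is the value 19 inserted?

Starting tree (level order): [15, 3, 41, None, 6, 39]
Insertion path: 15 -> 41 -> 39
Result: insert 19 as left child of 39
Final tree (level order): [15, 3, 41, None, 6, 39, None, None, None, 19]


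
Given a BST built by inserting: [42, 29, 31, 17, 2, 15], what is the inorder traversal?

Tree insertion order: [42, 29, 31, 17, 2, 15]
Tree (level-order array): [42, 29, None, 17, 31, 2, None, None, None, None, 15]
Inorder traversal: [2, 15, 17, 29, 31, 42]


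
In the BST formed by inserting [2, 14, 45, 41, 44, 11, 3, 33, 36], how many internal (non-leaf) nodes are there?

Tree built from: [2, 14, 45, 41, 44, 11, 3, 33, 36]
Tree (level-order array): [2, None, 14, 11, 45, 3, None, 41, None, None, None, 33, 44, None, 36]
Rule: An internal node has at least one child.
Per-node child counts:
  node 2: 1 child(ren)
  node 14: 2 child(ren)
  node 11: 1 child(ren)
  node 3: 0 child(ren)
  node 45: 1 child(ren)
  node 41: 2 child(ren)
  node 33: 1 child(ren)
  node 36: 0 child(ren)
  node 44: 0 child(ren)
Matching nodes: [2, 14, 11, 45, 41, 33]
Count of internal (non-leaf) nodes: 6


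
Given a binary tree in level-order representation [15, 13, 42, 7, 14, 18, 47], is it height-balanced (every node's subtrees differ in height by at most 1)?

Tree (level-order array): [15, 13, 42, 7, 14, 18, 47]
Definition: a tree is height-balanced if, at every node, |h(left) - h(right)| <= 1 (empty subtree has height -1).
Bottom-up per-node check:
  node 7: h_left=-1, h_right=-1, diff=0 [OK], height=0
  node 14: h_left=-1, h_right=-1, diff=0 [OK], height=0
  node 13: h_left=0, h_right=0, diff=0 [OK], height=1
  node 18: h_left=-1, h_right=-1, diff=0 [OK], height=0
  node 47: h_left=-1, h_right=-1, diff=0 [OK], height=0
  node 42: h_left=0, h_right=0, diff=0 [OK], height=1
  node 15: h_left=1, h_right=1, diff=0 [OK], height=2
All nodes satisfy the balance condition.
Result: Balanced


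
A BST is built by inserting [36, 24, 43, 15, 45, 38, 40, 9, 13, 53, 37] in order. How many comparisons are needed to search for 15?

Search path for 15: 36 -> 24 -> 15
Found: True
Comparisons: 3


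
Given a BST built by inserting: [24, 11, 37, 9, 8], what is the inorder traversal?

Tree insertion order: [24, 11, 37, 9, 8]
Tree (level-order array): [24, 11, 37, 9, None, None, None, 8]
Inorder traversal: [8, 9, 11, 24, 37]


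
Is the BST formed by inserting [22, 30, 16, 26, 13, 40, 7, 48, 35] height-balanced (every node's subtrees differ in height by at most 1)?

Tree (level-order array): [22, 16, 30, 13, None, 26, 40, 7, None, None, None, 35, 48]
Definition: a tree is height-balanced if, at every node, |h(left) - h(right)| <= 1 (empty subtree has height -1).
Bottom-up per-node check:
  node 7: h_left=-1, h_right=-1, diff=0 [OK], height=0
  node 13: h_left=0, h_right=-1, diff=1 [OK], height=1
  node 16: h_left=1, h_right=-1, diff=2 [FAIL (|1--1|=2 > 1)], height=2
  node 26: h_left=-1, h_right=-1, diff=0 [OK], height=0
  node 35: h_left=-1, h_right=-1, diff=0 [OK], height=0
  node 48: h_left=-1, h_right=-1, diff=0 [OK], height=0
  node 40: h_left=0, h_right=0, diff=0 [OK], height=1
  node 30: h_left=0, h_right=1, diff=1 [OK], height=2
  node 22: h_left=2, h_right=2, diff=0 [OK], height=3
Node 16 violates the condition: |1 - -1| = 2 > 1.
Result: Not balanced


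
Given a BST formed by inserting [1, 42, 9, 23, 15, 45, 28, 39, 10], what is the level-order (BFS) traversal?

Tree insertion order: [1, 42, 9, 23, 15, 45, 28, 39, 10]
Tree (level-order array): [1, None, 42, 9, 45, None, 23, None, None, 15, 28, 10, None, None, 39]
BFS from the root, enqueuing left then right child of each popped node:
  queue [1] -> pop 1, enqueue [42], visited so far: [1]
  queue [42] -> pop 42, enqueue [9, 45], visited so far: [1, 42]
  queue [9, 45] -> pop 9, enqueue [23], visited so far: [1, 42, 9]
  queue [45, 23] -> pop 45, enqueue [none], visited so far: [1, 42, 9, 45]
  queue [23] -> pop 23, enqueue [15, 28], visited so far: [1, 42, 9, 45, 23]
  queue [15, 28] -> pop 15, enqueue [10], visited so far: [1, 42, 9, 45, 23, 15]
  queue [28, 10] -> pop 28, enqueue [39], visited so far: [1, 42, 9, 45, 23, 15, 28]
  queue [10, 39] -> pop 10, enqueue [none], visited so far: [1, 42, 9, 45, 23, 15, 28, 10]
  queue [39] -> pop 39, enqueue [none], visited so far: [1, 42, 9, 45, 23, 15, 28, 10, 39]
Result: [1, 42, 9, 45, 23, 15, 28, 10, 39]


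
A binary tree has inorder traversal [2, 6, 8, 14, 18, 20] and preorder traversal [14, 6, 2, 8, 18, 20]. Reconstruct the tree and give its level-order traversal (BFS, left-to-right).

Inorder:  [2, 6, 8, 14, 18, 20]
Preorder: [14, 6, 2, 8, 18, 20]
Algorithm: preorder visits root first, so consume preorder in order;
for each root, split the current inorder slice at that value into
left-subtree inorder and right-subtree inorder, then recurse.
Recursive splits:
  root=14; inorder splits into left=[2, 6, 8], right=[18, 20]
  root=6; inorder splits into left=[2], right=[8]
  root=2; inorder splits into left=[], right=[]
  root=8; inorder splits into left=[], right=[]
  root=18; inorder splits into left=[], right=[20]
  root=20; inorder splits into left=[], right=[]
Reconstructed level-order: [14, 6, 18, 2, 8, 20]


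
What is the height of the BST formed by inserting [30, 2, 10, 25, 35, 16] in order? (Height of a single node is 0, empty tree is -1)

Insertion order: [30, 2, 10, 25, 35, 16]
Tree (level-order array): [30, 2, 35, None, 10, None, None, None, 25, 16]
Compute height bottom-up (empty subtree = -1):
  height(16) = 1 + max(-1, -1) = 0
  height(25) = 1 + max(0, -1) = 1
  height(10) = 1 + max(-1, 1) = 2
  height(2) = 1 + max(-1, 2) = 3
  height(35) = 1 + max(-1, -1) = 0
  height(30) = 1 + max(3, 0) = 4
Height = 4


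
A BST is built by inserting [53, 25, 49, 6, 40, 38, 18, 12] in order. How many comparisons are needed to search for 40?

Search path for 40: 53 -> 25 -> 49 -> 40
Found: True
Comparisons: 4


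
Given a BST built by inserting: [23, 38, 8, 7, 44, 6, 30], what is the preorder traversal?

Tree insertion order: [23, 38, 8, 7, 44, 6, 30]
Tree (level-order array): [23, 8, 38, 7, None, 30, 44, 6]
Preorder traversal: [23, 8, 7, 6, 38, 30, 44]


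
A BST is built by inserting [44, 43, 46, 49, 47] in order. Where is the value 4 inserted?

Starting tree (level order): [44, 43, 46, None, None, None, 49, 47]
Insertion path: 44 -> 43
Result: insert 4 as left child of 43
Final tree (level order): [44, 43, 46, 4, None, None, 49, None, None, 47]


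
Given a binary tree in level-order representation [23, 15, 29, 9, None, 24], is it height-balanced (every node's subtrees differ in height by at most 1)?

Tree (level-order array): [23, 15, 29, 9, None, 24]
Definition: a tree is height-balanced if, at every node, |h(left) - h(right)| <= 1 (empty subtree has height -1).
Bottom-up per-node check:
  node 9: h_left=-1, h_right=-1, diff=0 [OK], height=0
  node 15: h_left=0, h_right=-1, diff=1 [OK], height=1
  node 24: h_left=-1, h_right=-1, diff=0 [OK], height=0
  node 29: h_left=0, h_right=-1, diff=1 [OK], height=1
  node 23: h_left=1, h_right=1, diff=0 [OK], height=2
All nodes satisfy the balance condition.
Result: Balanced


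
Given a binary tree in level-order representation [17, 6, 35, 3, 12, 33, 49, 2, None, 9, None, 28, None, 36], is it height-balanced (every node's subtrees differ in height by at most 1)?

Tree (level-order array): [17, 6, 35, 3, 12, 33, 49, 2, None, 9, None, 28, None, 36]
Definition: a tree is height-balanced if, at every node, |h(left) - h(right)| <= 1 (empty subtree has height -1).
Bottom-up per-node check:
  node 2: h_left=-1, h_right=-1, diff=0 [OK], height=0
  node 3: h_left=0, h_right=-1, diff=1 [OK], height=1
  node 9: h_left=-1, h_right=-1, diff=0 [OK], height=0
  node 12: h_left=0, h_right=-1, diff=1 [OK], height=1
  node 6: h_left=1, h_right=1, diff=0 [OK], height=2
  node 28: h_left=-1, h_right=-1, diff=0 [OK], height=0
  node 33: h_left=0, h_right=-1, diff=1 [OK], height=1
  node 36: h_left=-1, h_right=-1, diff=0 [OK], height=0
  node 49: h_left=0, h_right=-1, diff=1 [OK], height=1
  node 35: h_left=1, h_right=1, diff=0 [OK], height=2
  node 17: h_left=2, h_right=2, diff=0 [OK], height=3
All nodes satisfy the balance condition.
Result: Balanced


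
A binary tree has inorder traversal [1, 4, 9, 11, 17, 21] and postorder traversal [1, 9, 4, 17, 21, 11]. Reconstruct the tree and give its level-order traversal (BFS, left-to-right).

Inorder:   [1, 4, 9, 11, 17, 21]
Postorder: [1, 9, 4, 17, 21, 11]
Algorithm: postorder visits root last, so walk postorder right-to-left;
each value is the root of the current inorder slice — split it at that
value, recurse on the right subtree first, then the left.
Recursive splits:
  root=11; inorder splits into left=[1, 4, 9], right=[17, 21]
  root=21; inorder splits into left=[17], right=[]
  root=17; inorder splits into left=[], right=[]
  root=4; inorder splits into left=[1], right=[9]
  root=9; inorder splits into left=[], right=[]
  root=1; inorder splits into left=[], right=[]
Reconstructed level-order: [11, 4, 21, 1, 9, 17]


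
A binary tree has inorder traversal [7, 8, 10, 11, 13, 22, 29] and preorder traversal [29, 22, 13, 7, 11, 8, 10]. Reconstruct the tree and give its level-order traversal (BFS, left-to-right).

Inorder:  [7, 8, 10, 11, 13, 22, 29]
Preorder: [29, 22, 13, 7, 11, 8, 10]
Algorithm: preorder visits root first, so consume preorder in order;
for each root, split the current inorder slice at that value into
left-subtree inorder and right-subtree inorder, then recurse.
Recursive splits:
  root=29; inorder splits into left=[7, 8, 10, 11, 13, 22], right=[]
  root=22; inorder splits into left=[7, 8, 10, 11, 13], right=[]
  root=13; inorder splits into left=[7, 8, 10, 11], right=[]
  root=7; inorder splits into left=[], right=[8, 10, 11]
  root=11; inorder splits into left=[8, 10], right=[]
  root=8; inorder splits into left=[], right=[10]
  root=10; inorder splits into left=[], right=[]
Reconstructed level-order: [29, 22, 13, 7, 11, 8, 10]


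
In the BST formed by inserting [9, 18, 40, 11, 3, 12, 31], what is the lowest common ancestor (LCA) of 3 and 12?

Tree insertion order: [9, 18, 40, 11, 3, 12, 31]
Tree (level-order array): [9, 3, 18, None, None, 11, 40, None, 12, 31]
In a BST, the LCA of p=3, q=12 is the first node v on the
root-to-leaf path with p <= v <= q (go left if both < v, right if both > v).
Walk from root:
  at 9: 3 <= 9 <= 12, this is the LCA
LCA = 9


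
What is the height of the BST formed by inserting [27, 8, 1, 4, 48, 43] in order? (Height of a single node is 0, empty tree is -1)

Insertion order: [27, 8, 1, 4, 48, 43]
Tree (level-order array): [27, 8, 48, 1, None, 43, None, None, 4]
Compute height bottom-up (empty subtree = -1):
  height(4) = 1 + max(-1, -1) = 0
  height(1) = 1 + max(-1, 0) = 1
  height(8) = 1 + max(1, -1) = 2
  height(43) = 1 + max(-1, -1) = 0
  height(48) = 1 + max(0, -1) = 1
  height(27) = 1 + max(2, 1) = 3
Height = 3


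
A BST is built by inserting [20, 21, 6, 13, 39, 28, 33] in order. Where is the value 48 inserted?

Starting tree (level order): [20, 6, 21, None, 13, None, 39, None, None, 28, None, None, 33]
Insertion path: 20 -> 21 -> 39
Result: insert 48 as right child of 39
Final tree (level order): [20, 6, 21, None, 13, None, 39, None, None, 28, 48, None, 33]


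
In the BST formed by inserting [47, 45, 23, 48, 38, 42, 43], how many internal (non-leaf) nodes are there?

Tree built from: [47, 45, 23, 48, 38, 42, 43]
Tree (level-order array): [47, 45, 48, 23, None, None, None, None, 38, None, 42, None, 43]
Rule: An internal node has at least one child.
Per-node child counts:
  node 47: 2 child(ren)
  node 45: 1 child(ren)
  node 23: 1 child(ren)
  node 38: 1 child(ren)
  node 42: 1 child(ren)
  node 43: 0 child(ren)
  node 48: 0 child(ren)
Matching nodes: [47, 45, 23, 38, 42]
Count of internal (non-leaf) nodes: 5
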